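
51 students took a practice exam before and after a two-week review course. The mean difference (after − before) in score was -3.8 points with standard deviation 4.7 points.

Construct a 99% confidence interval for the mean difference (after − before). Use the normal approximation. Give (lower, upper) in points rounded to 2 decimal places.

This is a matched-pairs design, so SE = s_d/√n = 4.7/√51 = 0.6581.
Margin = 2.576 × 0.6581 = 1.6953; the interval is -3.8 ± 1.6953 = (-5.50, -2.10).

(-5.50, -2.10)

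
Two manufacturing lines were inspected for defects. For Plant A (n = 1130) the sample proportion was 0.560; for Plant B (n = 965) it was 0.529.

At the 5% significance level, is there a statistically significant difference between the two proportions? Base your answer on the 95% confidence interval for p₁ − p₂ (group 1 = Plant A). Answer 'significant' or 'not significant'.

not significant

Each SE is √(p̂(1−p̂)/n): √(0.5600·0.4400/1130) = 0.01477 and √(0.5290·0.4710/965) = 0.01607.
SE(p̂₁ − p̂₂) = √(SE₁² + SE₂²) = √(0.0002181529 + 0.0002582449) = 0.02183, since the two samples are independent.
At 95% confidence z* = 1.960; margin = 1.960 × 0.02183 = 0.04279.
The difference is 0.5600 − 0.5290 = 0.0310, so the interval is 0.0310 ± 0.04279 = (-0.01179, 0.07379).
The interval (-0.01179, 0.07379) contains 0, so the difference is not significant.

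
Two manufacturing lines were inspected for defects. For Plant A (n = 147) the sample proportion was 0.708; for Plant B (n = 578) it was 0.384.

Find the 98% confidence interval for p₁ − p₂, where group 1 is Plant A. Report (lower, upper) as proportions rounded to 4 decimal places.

(0.2249, 0.4231)

The two standard errors are √(0.7080×0.2920/147) = 0.03750 and √(0.3840×0.6160/578) = 0.02023.
Because the samples are independent, SE_diff = √(0.03750² + 0.02023²) = 0.04261.
Using z* = 2.326 for 98%, ME = 2.326 × 0.04261 = 0.09911.
p̂₁ − p̂₂ = 0.3240; interval 0.3240 ± 0.09911 gives (0.2249, 0.4231).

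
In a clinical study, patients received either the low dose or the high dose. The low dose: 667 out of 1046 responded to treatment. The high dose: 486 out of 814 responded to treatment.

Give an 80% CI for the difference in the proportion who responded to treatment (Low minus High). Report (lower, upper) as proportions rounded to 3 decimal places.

(0.011, 0.070)

Sample proportions: 667/1046 = 0.6377, 486/814 = 0.5971.
Each SE is √(p̂(1−p̂)/n): √(0.6377·0.3623/1046) = 0.01486 and √(0.5971·0.4029/814) = 0.01719.
SE(p̂₁ − p̂₂) = √(SE₁² + SE₂²) = √(0.0002208196 + 0.0002954961) = 0.02272, since the two samples are independent.
At 80% confidence z* = 1.282; margin = 1.282 × 0.02272 = 0.02913.
The difference is 0.6377 − 0.5971 = 0.0406, so the interval is 0.0406 ± 0.02913 = (0.011, 0.070).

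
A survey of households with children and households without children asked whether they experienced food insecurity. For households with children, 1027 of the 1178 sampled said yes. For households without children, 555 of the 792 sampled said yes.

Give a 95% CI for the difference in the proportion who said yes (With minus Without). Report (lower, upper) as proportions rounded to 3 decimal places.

First, p̂₁ = 1027/1178 = 0.8718; p̂₂ = 555/792 = 0.7008.
The two standard errors are √(0.8718×0.1282/1178) = 0.00974 and √(0.7008×0.2992/792) = 0.01627.
Because the samples are independent, SE_diff = √(0.00974² + 0.01627²) = 0.01896.
Using z* = 1.960 for 95%, ME = 1.960 × 0.01896 = 0.03716.
p̂₁ − p̂₂ = 0.1710; interval 0.1710 ± 0.03716 gives (0.134, 0.208).

(0.134, 0.208)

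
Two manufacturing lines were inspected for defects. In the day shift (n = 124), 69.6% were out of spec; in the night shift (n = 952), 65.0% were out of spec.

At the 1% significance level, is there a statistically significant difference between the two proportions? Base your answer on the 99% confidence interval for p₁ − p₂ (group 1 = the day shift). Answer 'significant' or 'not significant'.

not significant

Each SE is √(p̂(1−p̂)/n): √(0.6960·0.3040/124) = 0.04131 and √(0.6500·0.3500/952) = 0.01546.
SE(p̂₁ − p̂₂) = √(SE₁² + SE₂²) = √(0.0017065161 + 0.0002390116) = 0.04411, since the two samples are independent.
At 99% confidence z* = 2.576; margin = 2.576 × 0.04411 = 0.11363.
The difference is 0.6960 − 0.6500 = 0.0460, so the interval is 0.0460 ± 0.11363 = (-0.06763, 0.15963).
The interval (-0.06763, 0.15963) contains 0, so the difference is not significant.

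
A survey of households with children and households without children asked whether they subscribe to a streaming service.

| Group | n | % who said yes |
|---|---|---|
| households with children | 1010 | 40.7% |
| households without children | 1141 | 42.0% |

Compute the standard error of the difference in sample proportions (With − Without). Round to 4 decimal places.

Each SE is √(p̂(1−p̂)/n): √(0.4070·0.5930/1010) = 0.01546 and √(0.4200·0.5800/1141) = 0.01461.
SE(p̂₁ − p̂₂) = √(SE₁² + SE₂²) = √(0.0002390116 + 0.0002134521) = 0.02127, since the two samples are independent.

0.0213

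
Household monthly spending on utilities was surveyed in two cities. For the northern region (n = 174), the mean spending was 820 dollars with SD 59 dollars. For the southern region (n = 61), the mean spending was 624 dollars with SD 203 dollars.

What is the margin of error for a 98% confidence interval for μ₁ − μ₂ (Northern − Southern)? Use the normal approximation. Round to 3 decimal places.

Standard errors of each mean: 59/√174 = 4.4728 and 203/√61 = 25.9915.
SE(x̄₁ − x̄₂) = √(4.4728² + 25.9915²) = 26.3735 for independent samples with unequal variances.
With z* = 2.326, the margin is 2.326 × 26.3735 = 61.3448.

61.345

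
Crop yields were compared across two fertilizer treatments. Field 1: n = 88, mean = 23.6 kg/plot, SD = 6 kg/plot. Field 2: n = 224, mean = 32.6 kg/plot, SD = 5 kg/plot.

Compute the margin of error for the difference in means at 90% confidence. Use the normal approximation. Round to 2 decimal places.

1.19

Per-group SEs: s₁/√n₁ = 6/√88 = 0.6396, s₂/√n₂ = 5/√224 = 0.3341.
Unpooled SE of the difference: √(0.40908816 + 0.11162281) = 0.7216.
Margin of error = z* · SE = 1.645 × 0.7216 = 1.1870.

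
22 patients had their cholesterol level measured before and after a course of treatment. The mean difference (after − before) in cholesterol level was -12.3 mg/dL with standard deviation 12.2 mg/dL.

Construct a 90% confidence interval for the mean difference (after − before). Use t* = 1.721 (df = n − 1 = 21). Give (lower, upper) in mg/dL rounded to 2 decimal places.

(-16.78, -7.82)

Paired design: SE = s_d/√n = 12.2/√22 = 2.6010.
t* = 1.721; margin of error = 1.721 × 2.6010 = 4.4763.
-12.3 ± 4.4763 → (-16.78, -7.82).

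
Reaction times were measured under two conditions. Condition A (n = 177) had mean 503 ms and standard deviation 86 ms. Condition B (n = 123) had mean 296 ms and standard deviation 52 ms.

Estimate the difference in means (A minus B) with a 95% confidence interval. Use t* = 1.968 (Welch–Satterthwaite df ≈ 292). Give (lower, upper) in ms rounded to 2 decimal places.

(191.28, 222.72)

Per-group SEs: s₁/√n₁ = 86/√177 = 6.4642, s₂/√n₂ = 52/√123 = 4.6887.
Unpooled SE of the difference: √(41.78588164 + 21.98390769) = 7.9856.
Margin of error = t* · SE = 1.968 × 7.9856 = 15.7157.
x̄₁ − x̄₂ = 503 − 296 = 207.0000.
CI: 207.0000 ± 15.7157 = (191.28, 222.72).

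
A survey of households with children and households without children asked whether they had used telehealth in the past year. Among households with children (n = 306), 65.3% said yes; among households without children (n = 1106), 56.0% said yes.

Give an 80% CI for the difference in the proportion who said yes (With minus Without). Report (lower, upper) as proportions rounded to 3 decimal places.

SE₁ = √(p̂₁(1−p̂₁)/n₁) = √(0.6530·0.3470/306) = 0.02721; SE₂ = √(0.5600·0.4400/1106) = 0.01493.
Independent samples: SE of the difference = √(SE₁² + SE₂²) = √(0.0007403841 + 0.0002229049) = 0.03104.
z* for 80% confidence is 1.282, so the margin of error is 1.282 × 0.03104 = 0.03979.
Point estimate p̂₁ − p̂₂ = 0.6530 − 0.5600 = 0.0930.
0.0930 ± 0.03979 → (0.053, 0.133).

(0.053, 0.133)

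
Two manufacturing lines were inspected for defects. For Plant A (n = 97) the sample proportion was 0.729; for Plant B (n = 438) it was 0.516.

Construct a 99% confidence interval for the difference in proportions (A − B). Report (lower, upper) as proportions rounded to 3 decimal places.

(0.081, 0.345)

The two standard errors are √(0.7290×0.2710/97) = 0.04513 and √(0.5160×0.4840/438) = 0.02388.
Because the samples are independent, SE_diff = √(0.04513² + 0.02388²) = 0.05106.
Using z* = 2.576 for 99%, ME = 2.576 × 0.05106 = 0.13153.
p̂₁ − p̂₂ = 0.2130; interval 0.2130 ± 0.13153 gives (0.081, 0.345).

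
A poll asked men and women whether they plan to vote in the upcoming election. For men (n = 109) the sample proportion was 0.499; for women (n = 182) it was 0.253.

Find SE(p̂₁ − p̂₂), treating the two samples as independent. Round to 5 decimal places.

SE₁ = √(p̂₁(1−p̂₁)/n₁) = √(0.4990·0.5010/109) = 0.04789; SE₂ = √(0.2530·0.7470/182) = 0.03222.
Independent samples: SE of the difference = √(SE₁² + SE₂²) = √(0.0022934521 + 0.0010381284) = 0.05772.

0.05772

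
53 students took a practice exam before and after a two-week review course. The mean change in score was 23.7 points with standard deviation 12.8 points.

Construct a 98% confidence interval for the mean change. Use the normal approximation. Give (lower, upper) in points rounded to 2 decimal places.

(19.61, 27.79)

Paired design: SE = s_d/√n = 12.8/√53 = 1.7582.
z* = 2.326; margin of error = 2.326 × 1.7582 = 4.0896.
23.7 ± 4.0896 → (19.61, 27.79).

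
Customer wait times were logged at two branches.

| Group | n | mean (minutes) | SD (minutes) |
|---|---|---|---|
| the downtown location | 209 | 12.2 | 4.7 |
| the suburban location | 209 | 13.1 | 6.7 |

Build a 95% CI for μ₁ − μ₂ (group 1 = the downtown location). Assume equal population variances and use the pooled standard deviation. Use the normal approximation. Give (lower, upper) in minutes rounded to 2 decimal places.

(-2.01, 0.21)

Pooled variance s_p² = [208·4.7² + 208·6.7²] / (209+209−2) = 33.4900, so s_p = 5.7871.
SE_diff = s_p·√(1/n₁ + 1/n₂) = 5.7871·√(1/209 + 1/209) = 0.5661.
z* = 1.960; margin = 1.960 × 0.5661 = 1.1096.
Difference = 12.2 − 13.1 = -0.9000.
-0.9000 ± 1.1096 → (-2.01, 0.21).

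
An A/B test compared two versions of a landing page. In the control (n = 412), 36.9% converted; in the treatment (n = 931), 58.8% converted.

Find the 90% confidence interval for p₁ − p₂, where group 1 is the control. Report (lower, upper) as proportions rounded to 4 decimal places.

The two standard errors are √(0.3690×0.6310/412) = 0.02377 and √(0.5880×0.4120/931) = 0.01613.
Because the samples are independent, SE_diff = √(0.02377² + 0.01613²) = 0.02873.
Using z* = 1.645 for 90%, ME = 1.645 × 0.02873 = 0.04726.
p̂₁ − p̂₂ = -0.2190; interval -0.2190 ± 0.04726 gives (-0.2663, -0.1717).

(-0.2663, -0.1717)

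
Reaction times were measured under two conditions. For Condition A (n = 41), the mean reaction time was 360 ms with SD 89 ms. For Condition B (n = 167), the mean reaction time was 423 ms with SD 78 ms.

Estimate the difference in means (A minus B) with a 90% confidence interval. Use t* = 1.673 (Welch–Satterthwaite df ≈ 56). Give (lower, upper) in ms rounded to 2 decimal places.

Per-group SEs: s₁/√n₁ = 89/√41 = 13.8995, s₂/√n₂ = 78/√167 = 6.0358.
Unpooled SE of the difference: √(193.19610025 + 36.43088164) = 15.1534.
Margin of error = t* · SE = 1.673 × 15.1534 = 25.3516.
x̄₁ − x̄₂ = 360 − 423 = -63.0000.
CI: -63.0000 ± 25.3516 = (-88.35, -37.65).

(-88.35, -37.65)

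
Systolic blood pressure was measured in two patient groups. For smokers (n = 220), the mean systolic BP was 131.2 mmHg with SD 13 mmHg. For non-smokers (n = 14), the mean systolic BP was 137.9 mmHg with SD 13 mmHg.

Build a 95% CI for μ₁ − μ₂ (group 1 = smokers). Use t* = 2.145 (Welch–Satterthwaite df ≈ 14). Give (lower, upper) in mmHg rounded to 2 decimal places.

(-14.39, 0.99)

Per-group SEs: s₁/√n₁ = 13/√220 = 0.8765, s₂/√n₂ = 13/√14 = 3.4744.
Unpooled SE of the difference: √(0.76825225 + 12.07145536) = 3.5833.
Margin of error = t* · SE = 2.145 × 3.5833 = 7.6862.
x̄₁ − x̄₂ = 131.2 − 137.9 = -6.7000.
CI: -6.7000 ± 7.6862 = (-14.39, 0.99).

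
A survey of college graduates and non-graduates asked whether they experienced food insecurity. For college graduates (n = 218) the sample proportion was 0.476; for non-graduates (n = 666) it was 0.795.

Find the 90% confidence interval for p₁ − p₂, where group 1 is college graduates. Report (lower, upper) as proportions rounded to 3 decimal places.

(-0.380, -0.258)

The two standard errors are √(0.4760×0.5240/218) = 0.03383 and √(0.7950×0.2050/666) = 0.01564.
Because the samples are independent, SE_diff = √(0.03383² + 0.01564²) = 0.03727.
Using z* = 1.645 for 90%, ME = 1.645 × 0.03727 = 0.06131.
p̂₁ − p̂₂ = -0.3190; interval -0.3190 ± 0.06131 gives (-0.380, -0.258).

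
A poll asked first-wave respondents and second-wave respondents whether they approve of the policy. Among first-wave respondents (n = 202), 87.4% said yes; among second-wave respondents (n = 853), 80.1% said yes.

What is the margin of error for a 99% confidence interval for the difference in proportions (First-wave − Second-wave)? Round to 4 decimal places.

SE₁ = √(p̂₁(1−p̂₁)/n₁) = √(0.8740·0.1260/202) = 0.02335; SE₂ = √(0.8010·0.1990/853) = 0.01367.
Independent samples: SE of the difference = √(SE₁² + SE₂²) = √(0.0005452225 + 0.0001868689) = 0.02706.
z* for 99% confidence is 2.576, so the margin of error is 2.576 × 0.02706 = 0.06971.

0.0697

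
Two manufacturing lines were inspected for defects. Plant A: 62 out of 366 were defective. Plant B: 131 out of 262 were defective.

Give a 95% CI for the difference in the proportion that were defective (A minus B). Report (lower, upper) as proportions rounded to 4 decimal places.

First, p̂₁ = 62/366 = 0.1694; p̂₂ = 131/262 = 0.5000.
The two standard errors are √(0.1694×0.8306/366) = 0.01961 and √(0.5000×0.5000/262) = 0.03089.
Because the samples are independent, SE_diff = √(0.01961² + 0.03089²) = 0.03659.
Using z* = 1.960 for 95%, ME = 1.960 × 0.03659 = 0.07172.
p̂₁ − p̂₂ = -0.3306; interval -0.3306 ± 0.07172 gives (-0.4023, -0.2589).

(-0.4023, -0.2589)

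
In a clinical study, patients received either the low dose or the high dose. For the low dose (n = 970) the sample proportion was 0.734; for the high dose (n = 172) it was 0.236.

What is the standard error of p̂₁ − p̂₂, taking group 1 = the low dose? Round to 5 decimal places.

0.03535

SE₁ = √(p̂₁(1−p̂₁)/n₁) = √(0.7340·0.2660/970) = 0.01419; SE₂ = √(0.2360·0.7640/172) = 0.03238.
Independent samples: SE of the difference = √(SE₁² + SE₂²) = √(0.0002013561 + 0.0010484644) = 0.03535.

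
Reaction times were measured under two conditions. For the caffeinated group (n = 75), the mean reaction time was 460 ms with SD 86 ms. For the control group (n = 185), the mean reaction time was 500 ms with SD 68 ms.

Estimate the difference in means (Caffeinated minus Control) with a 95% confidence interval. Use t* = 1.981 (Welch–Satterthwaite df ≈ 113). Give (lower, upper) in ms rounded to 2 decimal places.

Standard errors of each mean: 86/√75 = 9.9304 and 68/√185 = 4.9995.
SE(x̄₁ − x̄₂) = √(9.9304² + 4.9995²) = 11.1179 for independent samples with unequal variances.
With t* = 1.981, the margin is 1.981 × 11.1179 = 22.0246.
x̄₁ − x̄₂ = 460 − 500 = -40.0000; the interval is -40.0000 ± 22.0246 = (-62.02, -17.98).

(-62.02, -17.98)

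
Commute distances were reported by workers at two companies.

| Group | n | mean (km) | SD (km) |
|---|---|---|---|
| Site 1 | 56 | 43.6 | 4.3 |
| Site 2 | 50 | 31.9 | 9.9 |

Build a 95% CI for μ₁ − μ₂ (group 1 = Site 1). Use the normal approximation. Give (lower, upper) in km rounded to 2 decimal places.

(8.73, 14.67)

SE₁ = s₁/√n₁ = 4.3/√56 = 0.5746; SE₂ = 9.9/√50 = 1.4001.
Independent samples, unequal variances: SE_diff = √(SE₁² + SE₂²) = √(0.33016516 + 1.96028001) = 1.5134.
z* = 1.960, so margin of error = 1.960 × 1.5134 = 2.9663.
Difference in means = 43.6 − 31.9 = 11.7000.
11.7000 ± 2.9663 → (8.73, 14.67).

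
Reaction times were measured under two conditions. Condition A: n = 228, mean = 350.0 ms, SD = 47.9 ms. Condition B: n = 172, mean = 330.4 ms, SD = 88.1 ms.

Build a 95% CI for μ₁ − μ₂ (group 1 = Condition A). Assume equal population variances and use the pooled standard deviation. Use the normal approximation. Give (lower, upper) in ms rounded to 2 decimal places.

Pooled variance s_p² = [227·47.9² + 171·88.1²] / (228+172−2) = 4643.3829, so s_p = 68.1424.
SE_diff = s_p·√(1/n₁ + 1/n₂) = 68.1424·√(1/228 + 1/172) = 6.8820.
z* = 1.960; margin = 1.960 × 6.8820 = 13.4887.
Difference = 350.0 − 330.4 = 19.6000.
19.6000 ± 13.4887 → (6.11, 33.09).

(6.11, 33.09)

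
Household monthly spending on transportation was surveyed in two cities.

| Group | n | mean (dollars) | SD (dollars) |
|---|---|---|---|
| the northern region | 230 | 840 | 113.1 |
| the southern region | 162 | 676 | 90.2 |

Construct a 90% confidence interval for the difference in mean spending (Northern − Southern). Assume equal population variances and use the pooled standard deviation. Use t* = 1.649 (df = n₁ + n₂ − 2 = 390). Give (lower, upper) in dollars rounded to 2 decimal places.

Pooled variance s_p² = [229·113.1² + 161·90.2²] / (230+162−2) = 10869.6952, so s_p = 104.2578.
SE_diff = s_p·√(1/n₁ + 1/n₂) = 104.2578·√(1/230 + 1/162) = 10.6938.
t* = 1.649; margin = 1.649 × 10.6938 = 17.6341.
Difference = 840 − 676 = 164.0000.
164.0000 ± 17.6341 → (146.37, 181.63).

(146.37, 181.63)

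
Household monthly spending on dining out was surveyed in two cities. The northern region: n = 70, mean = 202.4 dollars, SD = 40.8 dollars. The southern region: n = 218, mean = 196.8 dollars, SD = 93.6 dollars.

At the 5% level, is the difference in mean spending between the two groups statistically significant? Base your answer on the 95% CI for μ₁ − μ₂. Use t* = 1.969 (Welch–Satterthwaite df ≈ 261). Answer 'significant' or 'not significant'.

not significant

Standard errors of each mean: 40.8/√70 = 4.8765 and 93.6/√218 = 6.3394.
SE(x̄₁ − x̄₂) = √(4.8765² + 6.3394²) = 7.9980 for independent samples with unequal variances.
With t* = 1.969, the margin is 1.969 × 7.9980 = 15.7481.
x̄₁ − x̄₂ = 202.4 − 196.8 = 5.6000; the interval is 5.6000 ± 15.7481 = (-10.1481, 21.3481).
The interval (-10.1481, 21.3481) contains 0, so the difference is not significant.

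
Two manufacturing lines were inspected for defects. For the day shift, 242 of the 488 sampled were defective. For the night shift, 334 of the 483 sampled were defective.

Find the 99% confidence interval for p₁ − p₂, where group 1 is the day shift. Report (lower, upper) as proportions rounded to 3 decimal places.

(-0.275, -0.116)

Sample proportions: 242/488 = 0.4959, 334/483 = 0.6915.
Each SE is √(p̂(1−p̂)/n): √(0.4959·0.5041/488) = 0.02263 and √(0.6915·0.3085/483) = 0.02102.
SE(p̂₁ − p̂₂) = √(SE₁² + SE₂²) = √(0.0005121169 + 0.0004418404) = 0.03089, since the two samples are independent.
At 99% confidence z* = 2.576; margin = 2.576 × 0.03089 = 0.07957.
The difference is 0.4959 − 0.6915 = -0.1956, so the interval is -0.1956 ± 0.07957 = (-0.275, -0.116).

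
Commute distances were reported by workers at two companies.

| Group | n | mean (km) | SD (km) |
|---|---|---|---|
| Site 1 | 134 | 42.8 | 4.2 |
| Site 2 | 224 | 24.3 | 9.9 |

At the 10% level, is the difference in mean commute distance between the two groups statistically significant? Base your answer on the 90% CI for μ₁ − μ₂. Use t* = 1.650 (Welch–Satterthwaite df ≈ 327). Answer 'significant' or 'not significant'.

Per-group SEs: s₁/√n₁ = 4.2/√134 = 0.3628, s₂/√n₂ = 9.9/√224 = 0.6615.
Unpooled SE of the difference: √(0.13162384 + 0.43758225) = 0.7545.
Margin of error = t* · SE = 1.650 × 0.7545 = 1.2449.
x̄₁ − x̄₂ = 42.8 − 24.3 = 18.5000.
CI: 18.5000 ± 1.2449 = (17.2551, 19.7449).
The interval (17.2551, 19.7449) does not contain 0, so the difference is significant.

significant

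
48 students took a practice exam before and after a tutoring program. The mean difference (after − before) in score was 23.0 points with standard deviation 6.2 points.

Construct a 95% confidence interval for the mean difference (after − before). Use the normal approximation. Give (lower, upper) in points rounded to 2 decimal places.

This is a matched-pairs design, so SE = s_d/√n = 6.2/√48 = 0.8949.
Margin = 1.960 × 0.8949 = 1.7540; the interval is 23.0 ± 1.7540 = (21.25, 24.75).

(21.25, 24.75)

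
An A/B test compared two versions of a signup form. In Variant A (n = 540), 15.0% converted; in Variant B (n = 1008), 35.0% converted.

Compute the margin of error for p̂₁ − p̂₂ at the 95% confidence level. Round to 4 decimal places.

The two standard errors are √(0.1500×0.8500/540) = 0.01537 and √(0.3500×0.6500/1008) = 0.01502.
Because the samples are independent, SE_diff = √(0.01537² + 0.01502²) = 0.02149.
Using z* = 1.960 for 95%, ME = 1.960 × 0.02149 = 0.04212.

0.0421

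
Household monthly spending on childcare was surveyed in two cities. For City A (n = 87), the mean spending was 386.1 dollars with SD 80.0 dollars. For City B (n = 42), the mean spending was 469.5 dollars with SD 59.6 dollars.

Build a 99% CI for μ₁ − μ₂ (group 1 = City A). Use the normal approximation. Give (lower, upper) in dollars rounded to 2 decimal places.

(-115.79, -51.01)

SE₁ = s₁/√n₁ = 80.0/√87 = 8.5769; SE₂ = 59.6/√42 = 9.1965.
Independent samples, unequal variances: SE_diff = √(SE₁² + SE₂²) = √(73.56321361 + 84.57561225) = 12.5753.
z* = 2.576, so margin of error = 2.576 × 12.5753 = 32.3940.
Difference in means = 386.1 − 469.5 = -83.4000.
-83.4000 ± 32.3940 → (-115.79, -51.01).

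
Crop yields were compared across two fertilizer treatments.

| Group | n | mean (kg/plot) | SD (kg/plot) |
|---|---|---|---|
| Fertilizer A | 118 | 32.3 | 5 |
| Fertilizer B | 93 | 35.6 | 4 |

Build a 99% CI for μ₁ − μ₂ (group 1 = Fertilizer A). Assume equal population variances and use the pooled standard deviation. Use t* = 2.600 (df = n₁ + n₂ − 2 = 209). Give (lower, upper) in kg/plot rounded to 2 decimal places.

(-4.95, -1.65)

Pooled variance s_p² = [117·5² + 92·4²] / (118+93−2) = 21.0383, so s_p = 4.5868.
SE_diff = s_p·√(1/n₁ + 1/n₂) = 4.5868·√(1/118 + 1/93) = 0.6360.
t* = 2.600; margin = 2.600 × 0.6360 = 1.6536.
Difference = 32.3 − 35.6 = -3.3000.
-3.3000 ± 1.6536 → (-4.95, -1.65).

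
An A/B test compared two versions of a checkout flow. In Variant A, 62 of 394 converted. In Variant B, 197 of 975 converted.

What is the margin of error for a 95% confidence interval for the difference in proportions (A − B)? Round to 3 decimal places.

0.044

First, p̂₁ = 62/394 = 0.1574; p̂₂ = 197/975 = 0.2021.
The two standard errors are √(0.1574×0.8426/394) = 0.01835 and √(0.2021×0.7979/975) = 0.01286.
Because the samples are independent, SE_diff = √(0.01835² + 0.01286²) = 0.02241.
Using z* = 1.960 for 95%, ME = 1.960 × 0.02241 = 0.04392.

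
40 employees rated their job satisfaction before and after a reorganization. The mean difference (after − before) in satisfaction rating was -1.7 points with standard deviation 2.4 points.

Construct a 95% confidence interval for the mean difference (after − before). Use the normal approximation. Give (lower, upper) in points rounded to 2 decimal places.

(-2.44, -0.96)

This is a matched-pairs design, so SE = s_d/√n = 2.4/√40 = 0.3795.
Margin = 1.960 × 0.3795 = 0.7438; the interval is -1.7 ± 0.7438 = (-2.44, -0.96).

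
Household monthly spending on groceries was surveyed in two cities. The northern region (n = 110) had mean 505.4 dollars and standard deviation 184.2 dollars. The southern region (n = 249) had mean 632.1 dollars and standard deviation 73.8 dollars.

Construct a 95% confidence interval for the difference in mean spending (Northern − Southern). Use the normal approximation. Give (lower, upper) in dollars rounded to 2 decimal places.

Standard errors of each mean: 184.2/√110 = 17.5628 and 73.8/√249 = 4.6769.
SE(x̄₁ − x̄₂) = √(17.5628² + 4.6769²) = 18.1749 for independent samples with unequal variances.
With z* = 1.960, the margin is 1.960 × 18.1749 = 35.6228.
x̄₁ − x̄₂ = 505.4 − 632.1 = -126.7000; the interval is -126.7000 ± 35.6228 = (-162.32, -91.08).

(-162.32, -91.08)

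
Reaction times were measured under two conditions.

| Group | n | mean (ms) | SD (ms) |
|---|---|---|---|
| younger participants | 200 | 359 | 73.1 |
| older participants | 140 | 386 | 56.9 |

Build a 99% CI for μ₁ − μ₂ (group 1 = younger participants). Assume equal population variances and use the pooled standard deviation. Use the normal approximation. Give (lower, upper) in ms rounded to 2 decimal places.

Pooled variance s_p² = [199·73.1² + 139·56.9²] / (200+140−2) = 4477.5331, so s_p = 66.9144.
SE_diff = s_p·√(1/n₁ + 1/n₂) = 66.9144·√(1/200 + 1/140) = 7.3736.
z* = 2.576; margin = 2.576 × 7.3736 = 18.9944.
Difference = 359 − 386 = -27.0000.
-27.0000 ± 18.9944 → (-45.99, -8.01).

(-45.99, -8.01)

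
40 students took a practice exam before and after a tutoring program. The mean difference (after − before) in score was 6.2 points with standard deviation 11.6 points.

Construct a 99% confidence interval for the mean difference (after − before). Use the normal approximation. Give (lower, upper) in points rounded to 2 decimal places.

Paired design: SE = s_d/√n = 11.6/√40 = 1.8341.
z* = 2.576; margin of error = 2.576 × 1.8341 = 4.7246.
6.2 ± 4.7246 → (1.48, 10.92).

(1.48, 10.92)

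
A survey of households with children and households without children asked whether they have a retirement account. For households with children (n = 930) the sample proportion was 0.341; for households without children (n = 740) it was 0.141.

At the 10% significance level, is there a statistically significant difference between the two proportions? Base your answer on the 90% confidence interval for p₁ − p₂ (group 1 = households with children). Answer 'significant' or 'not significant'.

significant

The two standard errors are √(0.3410×0.6590/930) = 0.01554 and √(0.1410×0.8590/740) = 0.01279.
Because the samples are independent, SE_diff = √(0.01554² + 0.01279²) = 0.02013.
Using z* = 1.645 for 90%, ME = 1.645 × 0.02013 = 0.03311.
p̂₁ − p̂₂ = 0.2000; interval 0.2000 ± 0.03311 gives (0.16689, 0.23311).
The interval (0.16689, 0.23311) does not contain 0, so the difference is significant.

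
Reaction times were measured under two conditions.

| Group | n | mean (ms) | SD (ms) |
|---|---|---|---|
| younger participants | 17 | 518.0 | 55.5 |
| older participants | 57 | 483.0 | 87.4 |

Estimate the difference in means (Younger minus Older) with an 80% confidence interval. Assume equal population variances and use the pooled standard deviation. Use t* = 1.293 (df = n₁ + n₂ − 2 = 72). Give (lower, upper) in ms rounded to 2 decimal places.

s_p = √[((n₁−1)s₁² + (n₂−1)s₂²)/(n₁+n₂−2)] = √[(16·55.5² + 56·87.4²)/72] = 81.3988.
SE = 81.3988·√(1/17 + 1/57) = 22.4943.
With t* = 1.293, margin = 1.293 × 22.4943 = 29.0851.
x̄₁ − x̄₂ = 518.0 − 483.0 = 35.0000; interval 35.0000 ± 29.0851 = (5.91, 64.09).

(5.91, 64.09)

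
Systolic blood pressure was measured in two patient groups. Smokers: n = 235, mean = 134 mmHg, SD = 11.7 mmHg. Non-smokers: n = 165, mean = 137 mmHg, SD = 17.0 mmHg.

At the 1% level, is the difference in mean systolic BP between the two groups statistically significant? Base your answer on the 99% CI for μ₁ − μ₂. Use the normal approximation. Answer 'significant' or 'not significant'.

not significant

Standard errors of each mean: 11.7/√235 = 0.7632 and 17.0/√165 = 1.3234.
SE(x̄₁ − x̄₂) = √(0.7632² + 1.3234²) = 1.5277 for independent samples with unequal variances.
With z* = 2.576, the margin is 2.576 × 1.5277 = 3.9354.
x̄₁ − x̄₂ = 134 − 137 = -3.0000; the interval is -3.0000 ± 3.9354 = (-6.9354, 0.9354).
The interval (-6.9354, 0.9354) contains 0, so the difference is not significant.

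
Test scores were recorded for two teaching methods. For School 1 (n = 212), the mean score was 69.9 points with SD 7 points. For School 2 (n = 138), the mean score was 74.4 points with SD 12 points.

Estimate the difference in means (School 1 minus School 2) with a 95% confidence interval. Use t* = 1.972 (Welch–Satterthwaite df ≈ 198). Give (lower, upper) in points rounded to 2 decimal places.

Per-group SEs: s₁/√n₁ = 7/√212 = 0.4808, s₂/√n₂ = 12/√138 = 1.0215.
Unpooled SE of the difference: √(0.23116864 + 1.04346225) = 1.1290.
Margin of error = t* · SE = 1.972 × 1.1290 = 2.2264.
x̄₁ − x̄₂ = 69.9 − 74.4 = -4.5000.
CI: -4.5000 ± 2.2264 = (-6.73, -2.27).

(-6.73, -2.27)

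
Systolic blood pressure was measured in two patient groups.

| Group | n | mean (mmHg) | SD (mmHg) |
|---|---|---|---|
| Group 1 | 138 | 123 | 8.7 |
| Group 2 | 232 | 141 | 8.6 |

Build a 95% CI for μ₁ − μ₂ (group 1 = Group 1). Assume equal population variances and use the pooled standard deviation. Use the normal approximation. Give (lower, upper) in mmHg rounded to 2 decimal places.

s_p = √[((n₁−1)s₁² + (n₂−1)s₂²)/(n₁+n₂−2)] = √[(137·8.7² + 231·8.6²)/368] = 8.6374.
SE = 8.6374·√(1/138 + 1/232) = 0.9285.
With z* = 1.960, margin = 1.960 × 0.9285 = 1.8199.
x̄₁ − x̄₂ = 123 − 141 = -18.0000; interval -18.0000 ± 1.8199 = (-19.82, -16.18).

(-19.82, -16.18)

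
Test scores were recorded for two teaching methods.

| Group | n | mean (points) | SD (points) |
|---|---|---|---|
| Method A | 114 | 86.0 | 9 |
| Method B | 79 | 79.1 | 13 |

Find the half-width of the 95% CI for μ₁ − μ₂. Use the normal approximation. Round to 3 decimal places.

Standard errors of each mean: 9/√114 = 0.8429 and 13/√79 = 1.4626.
SE(x̄₁ − x̄₂) = √(0.8429² + 1.4626²) = 1.6881 for independent samples with unequal variances.
With z* = 1.960, the margin is 1.960 × 1.6881 = 3.3087.

3.309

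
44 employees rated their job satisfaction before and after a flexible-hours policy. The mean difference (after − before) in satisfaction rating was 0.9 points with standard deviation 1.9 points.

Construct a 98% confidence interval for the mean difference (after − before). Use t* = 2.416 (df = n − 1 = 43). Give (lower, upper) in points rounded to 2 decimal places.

(0.21, 1.59)

Paired design: SE = s_d/√n = 1.9/√44 = 0.2864.
t* = 2.416; margin of error = 2.416 × 0.2864 = 0.6919.
0.9 ± 0.6919 → (0.21, 1.59).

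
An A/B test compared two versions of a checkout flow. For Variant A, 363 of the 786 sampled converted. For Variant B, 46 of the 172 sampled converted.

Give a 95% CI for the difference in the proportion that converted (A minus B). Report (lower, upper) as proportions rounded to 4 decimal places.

p̂₁ = 363/786 = 0.4618 and p̂₂ = 46/172 = 0.2674.
SE₁ = √(p̂₁(1−p̂₁)/n₁) = √(0.4618·0.5382/786) = 0.01778; SE₂ = √(0.2674·0.7326/172) = 0.03375.
Independent samples: SE of the difference = √(SE₁² + SE₂²) = √(0.0003161284 + 0.0011390625) = 0.03815.
z* for 95% confidence is 1.960, so the margin of error is 1.960 × 0.03815 = 0.07477.
Point estimate p̂₁ − p̂₂ = 0.4618 − 0.2674 = 0.1944.
0.1944 ± 0.07477 → (0.1196, 0.2692).

(0.1196, 0.2692)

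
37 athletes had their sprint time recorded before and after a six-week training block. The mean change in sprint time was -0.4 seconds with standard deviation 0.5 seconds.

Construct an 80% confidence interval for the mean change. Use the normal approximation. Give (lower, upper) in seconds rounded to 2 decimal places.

This is a matched-pairs design, so SE = s_d/√n = 0.5/√37 = 0.0822.
Margin = 1.282 × 0.0822 = 0.1054; the interval is -0.4 ± 0.1054 = (-0.51, -0.29).

(-0.51, -0.29)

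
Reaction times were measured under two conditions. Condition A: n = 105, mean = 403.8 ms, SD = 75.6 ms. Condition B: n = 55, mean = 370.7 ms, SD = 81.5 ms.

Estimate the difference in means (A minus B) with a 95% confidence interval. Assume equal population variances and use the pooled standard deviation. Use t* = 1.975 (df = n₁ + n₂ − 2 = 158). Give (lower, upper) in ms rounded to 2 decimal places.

(7.57, 58.63)

s_p = √[((n₁−1)s₁² + (n₂−1)s₂²)/(n₁+n₂−2)] = √[(104·75.6² + 54·81.5²)/158] = 77.6669.
SE = 77.6669·√(1/105 + 1/55) = 12.9277.
With t* = 1.975, margin = 1.975 × 12.9277 = 25.5322.
x̄₁ − x̄₂ = 403.8 − 370.7 = 33.1000; interval 33.1000 ± 25.5322 = (7.57, 58.63).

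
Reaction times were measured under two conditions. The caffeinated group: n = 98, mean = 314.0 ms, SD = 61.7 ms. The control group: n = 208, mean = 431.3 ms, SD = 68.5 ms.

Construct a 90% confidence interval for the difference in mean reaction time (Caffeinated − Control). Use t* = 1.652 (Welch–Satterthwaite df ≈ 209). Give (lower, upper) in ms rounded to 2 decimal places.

(-130.25, -104.35)

SE₁ = s₁/√n₁ = 61.7/√98 = 6.2326; SE₂ = 68.5/√208 = 4.7496.
Independent samples, unequal variances: SE_diff = √(SE₁² + SE₂²) = √(38.84530276 + 22.55870016) = 7.8361.
t* = 1.652, so margin of error = 1.652 × 7.8361 = 12.9452.
Difference in means = 314.0 − 431.3 = -117.3000.
-117.3000 ± 12.9452 → (-130.25, -104.35).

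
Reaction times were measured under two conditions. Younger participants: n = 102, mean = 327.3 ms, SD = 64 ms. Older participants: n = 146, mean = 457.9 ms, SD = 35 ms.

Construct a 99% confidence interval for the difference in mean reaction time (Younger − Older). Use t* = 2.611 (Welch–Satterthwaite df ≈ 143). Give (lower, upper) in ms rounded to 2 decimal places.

(-148.79, -112.41)

SE₁ = s₁/√n₁ = 64/√102 = 6.3369; SE₂ = 35/√146 = 2.8966.
Independent samples, unequal variances: SE_diff = √(SE₁² + SE₂²) = √(40.15630161 + 8.39029156) = 6.9675.
t* = 2.611, so margin of error = 2.611 × 6.9675 = 18.1921.
Difference in means = 327.3 − 457.9 = -130.6000.
-130.6000 ± 18.1921 → (-148.79, -112.41).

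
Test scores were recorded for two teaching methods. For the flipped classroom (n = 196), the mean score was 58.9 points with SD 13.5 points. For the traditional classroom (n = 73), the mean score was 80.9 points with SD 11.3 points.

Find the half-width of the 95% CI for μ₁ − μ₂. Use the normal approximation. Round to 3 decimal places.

3.208

Standard errors of each mean: 13.5/√196 = 0.9643 and 11.3/√73 = 1.3226.
SE(x̄₁ − x̄₂) = √(0.9643² + 1.3226²) = 1.6368 for independent samples with unequal variances.
With z* = 1.960, the margin is 1.960 × 1.6368 = 3.2081.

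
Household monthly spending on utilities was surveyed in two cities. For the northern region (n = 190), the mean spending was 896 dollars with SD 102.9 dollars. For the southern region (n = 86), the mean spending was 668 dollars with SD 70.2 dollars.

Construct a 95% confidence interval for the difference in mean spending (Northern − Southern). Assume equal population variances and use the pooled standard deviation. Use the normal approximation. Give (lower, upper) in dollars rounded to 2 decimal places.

(204.06, 251.94)

s_p = √[((n₁−1)s₁² + (n₂−1)s₂²)/(n₁+n₂−2)] = √[(189·102.9² + 85·70.2²)/274] = 93.9811.
SE = 93.9811·√(1/190 + 1/86) = 12.2143.
With z* = 1.960, margin = 1.960 × 12.2143 = 23.9400.
x̄₁ − x̄₂ = 896 − 668 = 228.0000; interval 228.0000 ± 23.9400 = (204.06, 251.94).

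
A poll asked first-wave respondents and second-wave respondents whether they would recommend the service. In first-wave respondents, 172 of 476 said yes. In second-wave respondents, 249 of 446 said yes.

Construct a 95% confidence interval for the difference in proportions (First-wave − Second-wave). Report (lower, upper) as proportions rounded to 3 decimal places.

First, p̂₁ = 172/476 = 0.3613; p̂₂ = 249/446 = 0.5583.
The two standard errors are √(0.3613×0.6387/476) = 0.02202 and √(0.5583×0.4417/446) = 0.02351.
Because the samples are independent, SE_diff = √(0.02202² + 0.02351²) = 0.03221.
Using z* = 1.960 for 95%, ME = 1.960 × 0.03221 = 0.06313.
p̂₁ − p̂₂ = -0.1970; interval -0.1970 ± 0.06313 gives (-0.260, -0.134).

(-0.260, -0.134)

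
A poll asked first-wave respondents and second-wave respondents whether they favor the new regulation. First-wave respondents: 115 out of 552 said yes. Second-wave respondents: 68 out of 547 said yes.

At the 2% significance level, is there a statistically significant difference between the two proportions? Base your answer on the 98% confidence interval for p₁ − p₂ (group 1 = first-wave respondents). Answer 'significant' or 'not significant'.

significant

Sample proportions: 115/552 = 0.2083, 68/547 = 0.1243.
Each SE is √(p̂(1−p̂)/n): √(0.2083·0.7917/552) = 0.01728 and √(0.1243·0.8757/547) = 0.01411.
SE(p̂₁ − p̂₂) = √(SE₁² + SE₂²) = √(0.0002985984 + 0.0001990921) = 0.02231, since the two samples are independent.
At 98% confidence z* = 2.326; margin = 2.326 × 0.02231 = 0.05189.
The difference is 0.2083 − 0.1243 = 0.0840, so the interval is 0.0840 ± 0.05189 = (0.03211, 0.13589).
The interval (0.03211, 0.13589) does not contain 0, so the difference is significant.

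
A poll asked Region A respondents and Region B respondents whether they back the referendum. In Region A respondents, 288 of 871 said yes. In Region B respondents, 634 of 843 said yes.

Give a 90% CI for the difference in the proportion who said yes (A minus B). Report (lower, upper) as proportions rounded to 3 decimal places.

(-0.457, -0.386)

Sample proportions: 288/871 = 0.3307, 634/843 = 0.7521.
Each SE is √(p̂(1−p̂)/n): √(0.3307·0.6693/871) = 0.01594 and √(0.7521·0.2479/843) = 0.01487.
SE(p̂₁ − p̂₂) = √(SE₁² + SE₂²) = √(0.0002540836 + 0.0002211169) = 0.02180, since the two samples are independent.
At 90% confidence z* = 1.645; margin = 1.645 × 0.02180 = 0.03586.
The difference is 0.3307 − 0.7521 = -0.4214, so the interval is -0.4214 ± 0.03586 = (-0.457, -0.386).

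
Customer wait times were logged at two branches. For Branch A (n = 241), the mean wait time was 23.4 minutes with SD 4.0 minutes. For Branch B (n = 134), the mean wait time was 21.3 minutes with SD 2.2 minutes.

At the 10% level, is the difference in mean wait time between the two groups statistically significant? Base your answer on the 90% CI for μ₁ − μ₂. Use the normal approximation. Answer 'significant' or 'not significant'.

SE₁ = s₁/√n₁ = 4.0/√241 = 0.2577; SE₂ = 2.2/√134 = 0.1901.
Independent samples, unequal variances: SE_diff = √(SE₁² + SE₂²) = √(0.06640929 + 0.03613801) = 0.3202.
z* = 1.645, so margin of error = 1.645 × 0.3202 = 0.5267.
Difference in means = 23.4 − 21.3 = 2.1000.
2.1000 ± 0.5267 → (1.5733, 2.6267).
The interval (1.5733, 2.6267) does not contain 0, so the difference is significant.

significant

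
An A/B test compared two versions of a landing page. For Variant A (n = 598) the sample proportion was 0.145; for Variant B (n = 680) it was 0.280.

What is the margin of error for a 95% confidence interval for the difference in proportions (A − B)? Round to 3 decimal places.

0.044

SE₁ = √(p̂₁(1−p̂₁)/n₁) = √(0.1450·0.8550/598) = 0.01440; SE₂ = √(0.2800·0.7200/680) = 0.01722.
Independent samples: SE of the difference = √(SE₁² + SE₂²) = √(0.00020736 + 0.0002965284) = 0.02245.
z* for 95% confidence is 1.960, so the margin of error is 1.960 × 0.02245 = 0.04400.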